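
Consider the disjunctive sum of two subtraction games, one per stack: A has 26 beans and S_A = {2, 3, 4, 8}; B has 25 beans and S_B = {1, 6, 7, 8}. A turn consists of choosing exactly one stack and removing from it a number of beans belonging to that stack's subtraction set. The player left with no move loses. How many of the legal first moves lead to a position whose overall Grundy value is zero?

Stack A, S = {2, 3, 4, 8}:
n :  0  1  2  3  4  5  6  7  8  9 10 11 12 13 14 15 16 17 18 19 20 21 22 23 24 25 26
G :  0  0  1  1  2  2  0  0  1  1  2  2  0  0  1  1  2  2  0  0  1  1  2  2  0  0  1
G_A(26) = 1.
Stack B, S = {1, 6, 7, 8}:
n :  0  1  2  3  4  5  6  7  8  9 10 11 12 13 14 15 16 17 18 19 20 21 22 23 24 25
G :  0  1  0  1  0  1  2  3  2  3  2  3  4  0  1  0  1  0  1  2  3  2  3  2  3  4
G_B(25) = 4.
Combined Grundy value = 1 ⊕ 4 = 5.
A winning move leaves total XOR = 0, i.e. changes one component's Grundy value g to g ⊕ X where X is the current total.
Stack A: need g' = 1⊕5 = 4. Options: 26−2→G=0, 26−3→G=2, 26−4→G=2, 26−8→G=0. Hits: 0.
Stack B: need g' = 4⊕5 = 1. Options: 25−1→G=3, 25−6→G=2, 25−7→G=1, 25−8→G=0. Hits: 1.

1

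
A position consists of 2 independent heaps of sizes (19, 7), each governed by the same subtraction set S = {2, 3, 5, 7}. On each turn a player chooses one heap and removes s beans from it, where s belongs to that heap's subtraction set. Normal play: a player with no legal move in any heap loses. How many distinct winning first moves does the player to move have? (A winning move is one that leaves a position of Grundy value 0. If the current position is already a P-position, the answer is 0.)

2

All heaps use S = {2, 3, 5, 7}:
n :  0  1  2  3  4  5  6  7  8  9 10 11 12 13 14 15 16 17 18 19
G :  0  0  1  1  2  2  3  3  4  0  0  1  1  2  2  3  3  4  0  0
Heap A: G(19) = 0.
Heap B: G(7) = 3.
Combined Grundy value = 0 ⊕ 3 = 3.
A winning move leaves total XOR = 0, i.e. changes one component's Grundy value g to g ⊕ X where X is the current total.
Heap A: need g' = 0⊕3 = 3. Options: 19−2→G=4, 19−3→G=3, 19−5→G=2, 19−7→G=1. Hits: 1.
Heap B: need g' = 3⊕3 = 0. Options: 7−2→G=2, 7−3→G=2, 7−5→G=1, 7−7→G=0. Hits: 1.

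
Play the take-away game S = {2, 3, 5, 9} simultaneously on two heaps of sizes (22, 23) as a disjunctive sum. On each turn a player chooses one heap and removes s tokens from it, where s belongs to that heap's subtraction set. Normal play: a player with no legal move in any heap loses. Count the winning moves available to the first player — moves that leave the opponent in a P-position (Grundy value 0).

3

All heaps use S = {2, 3, 5, 9}:
G(0) = 0
G(1) = mex{} = 0
G(2) = mex{0} = 1
G(3) = mex{0,0} = 1
G(4) = mex{1,0} = 2
G(5) = mex{1,1,0} = 2
G(6) = mex{2,1,0} = 3
G(7) = mex{2,2,1} = 0
G(8) = mex{3,2,1} = 0
G(9) = mex{0,3,2,0} = 1
G(10) = mex{0,0,2,0} = 1
G(11) = mex{1,0,3,1} = 2
G(12) = mex{1,1,0,1} = 2
G(13) = mex{2,1,0,2} = 3
G(14) = mex{2,2,1,2} = 0
G(15) = mex{3,2,1,3} = 0
G(16) = mex{0,3,2,0} = 1
G(17) = mex{0,0,2,0} = 1
G(18) = mex{1,0,3,1} = 2
G(19) = mex{1,1,0,1} = 2
G(20) = mex{2,1,0,2} = 3
G(21) = mex{2,2,1,2} = 0
G(22) = mex{3,2,1,3} = 0
G(23) = mex{0,3,2,0} = 1
Heap A: G(22) = 0.
Heap B: G(23) = 1.
Combined Grundy value = 0 ⊕ 1 = 1.
A winning move leaves total XOR = 0, i.e. changes one component's Grundy value g to g ⊕ X where X is the current total.
Heap A: need g' = 0⊕1 = 1. Options: 22−2→G=3, 22−3→G=2, 22−5→G=1, 22−9→G=3. Hits: 1.
Heap B: need g' = 1⊕1 = 0. Options: 23−2→G=0, 23−3→G=3, 23−5→G=2, 23−9→G=0. Hits: 2.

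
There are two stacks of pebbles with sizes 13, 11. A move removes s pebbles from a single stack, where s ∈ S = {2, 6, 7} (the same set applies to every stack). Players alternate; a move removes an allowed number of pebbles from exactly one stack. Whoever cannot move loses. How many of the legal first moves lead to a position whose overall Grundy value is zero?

6

All stacks use S = {2, 6, 7}:
n :  0  1  2  3  4  5  6  7  8  9 10 11 12 13
G :  0  0  1  1  0  0  1  1  2  0  3  1  2  0
Stack A: G(13) = 0.
Stack B: G(11) = 1.
Combined Grundy value = 0 ⊕ 1 = 1.
A winning move leaves total XOR = 0, i.e. changes one component's Grundy value g to g ⊕ X where X is the current total.
Stack A: need g' = 0⊕1 = 1. Options: 13−2→G=1, 13−6→G=1, 13−7→G=1. Hits: 3.
Stack B: need g' = 1⊕1 = 0. Options: 11−2→G=0, 11−6→G=0, 11−7→G=0. Hits: 3.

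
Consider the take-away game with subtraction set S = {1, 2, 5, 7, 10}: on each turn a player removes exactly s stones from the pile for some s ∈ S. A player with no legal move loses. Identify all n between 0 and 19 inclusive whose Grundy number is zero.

0, 3, 6, 9, 12, 15, 18

n :  0  1  2  3  4  5  6  7  8  9 10 11 12 13 14 15 16 17 18 19
G :  0  1  2  0  1  2  0  1  2  0  1  2  0  1  2  0  1  2  0  1
P-positions are exactly the n with G(n) = 0.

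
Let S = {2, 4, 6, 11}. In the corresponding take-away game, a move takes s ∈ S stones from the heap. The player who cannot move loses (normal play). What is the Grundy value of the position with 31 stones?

n :  0  1  2  3  4  5  6  7  8  9 10 11 12 13 14 15 16 17 18 19 20 21 22 23 24 25 26 27 28 29 30 31
G :  0  0  1  1  2  2  3  3  0  0  1  1  2  2  3  3  0  0  1  1  2  2  3  3  0  0  1  1  2  2  3  3

3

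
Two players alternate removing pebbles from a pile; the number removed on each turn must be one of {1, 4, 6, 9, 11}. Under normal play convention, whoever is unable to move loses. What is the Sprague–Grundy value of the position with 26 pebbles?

1

G(0) = 0
G(1) = mex{0} = 1
G(2) = mex{1} = 0
G(3) = mex{0} = 1
G(4) = mex{1,0} = 2
G(5) = mex{2,1} = 0
G(6) = mex{0,0,0} = 1
G(7) = mex{1,1,1} = 0
G(8) = mex{0,2,0} = 1
G(9) = mex{1,0,1,0} = 2
G(10) = mex{2,1,2,1} = 0
G(11) = mex{0,0,0,0,0} = 1
G(12) = mex{1,1,1,1,1} = 0
G(13) = mex{0,2,0,2,0} = 1
G(14) = mex{1,0,1,0,1} = 2
G(15) = mex{2,1,2,1,2} = 0
G(16) = mex{0,0,0,0,0} = 1
G(17) = mex{1,1,1,1,1} = 0
G(18) = mex{0,2,0,2,0} = 1
G(19) = mex{1,0,1,0,1} = 2
G(20) = mex{2,1,2,1,2} = 0
G(21) = mex{0,0,0,0,0} = 1
G(22) = mex{1,1,1,1,1} = 0
G(23) = mex{0,2,0,2,0} = 1
G(24) = mex{1,0,1,0,1} = 2
G(25) = mex{2,1,2,1,2} = 0
G(26) = mex{0,0,0,0,0} = 1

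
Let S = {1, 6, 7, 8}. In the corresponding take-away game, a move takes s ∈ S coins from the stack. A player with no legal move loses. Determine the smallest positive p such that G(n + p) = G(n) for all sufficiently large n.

G(0) = 0
G(1) = mex{0} = 1
G(2) = mex{1} = 0
G(3) = mex{0} = 1
G(4) = mex{1} = 0
G(5) = mex{0} = 1
G(6) = mex{1,0} = 2
G(7) = mex{2,1,0} = 3
G(8) = mex{3,0,1,0} = 2
G(9) = mex{2,1,0,1} = 3
G(10) = mex{3,0,1,0} = 2
G(11) = mex{2,1,0,1} = 3
G(12) = mex{3,2,1,0} = 4
G(13) = mex{4,3,2,1} = 0
G(14) = mex{0,2,3,2} = 1
G(15) = mex{1,3,2,3} = 0
G(16) = mex{0,2,3,2} = 1
G(17) = mex{1,3,2,3} = 0
G(18) = mex{0,4,3,2} = 1
G(19) = mex{1,0,4,3} = 2
G(20) = mex{2,1,0,4} = 3
G(21) = mex{3,0,1,0} = 2
G(22) = mex{2,1,0,1} = 3
G(23) = mex{3,0,1,0} = 2
G(24) = mex{2,1,0,1} = 3
G(25) = mex{3,2,1,0} = 4
G(26) = mex{4,3,2,1} = 0
G(27) = mex{0,2,3,2} = 1
G(n+13) = G(n) holds for n = 0,…,7 (a full window of length max(S) = 8), so the sequence is purely periodic with period 13.

13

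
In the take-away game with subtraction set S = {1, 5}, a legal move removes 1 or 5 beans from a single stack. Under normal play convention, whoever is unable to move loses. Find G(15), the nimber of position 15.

n :  0  1  2  3  4  5  6  7  8  9 10 11 12 13 14 15
G :  0  1  0  1  0  1  0  1  0  1  0  1  0  1  0  1

1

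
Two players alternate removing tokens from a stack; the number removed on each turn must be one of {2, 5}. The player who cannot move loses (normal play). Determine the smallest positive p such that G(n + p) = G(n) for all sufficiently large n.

n :  0  1  2  3  4  5  6  7  8  9 10 11 12 13 14 15
G :  0  0  1  1  0  2  1  0  0  1  1  0  2  1  0  0
G(n+7) = G(n) holds for n = 0,…,4 (a full window of length max(S) = 5), so the sequence is purely periodic with period 7.

7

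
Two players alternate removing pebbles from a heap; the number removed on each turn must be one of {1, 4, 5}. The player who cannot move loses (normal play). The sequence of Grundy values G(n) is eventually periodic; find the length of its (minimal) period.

8

n :  0  1  2  3  4  5  6  7  8  9 10 11 12 13 14 15 16 17
G :  0  1  0  1  2  3  2  3  0  1  0  1  2  3  2  3  0  1
G(n+8) = G(n) holds for n = 0,…,4 (a full window of length max(S) = 5), so the sequence is purely periodic with period 8.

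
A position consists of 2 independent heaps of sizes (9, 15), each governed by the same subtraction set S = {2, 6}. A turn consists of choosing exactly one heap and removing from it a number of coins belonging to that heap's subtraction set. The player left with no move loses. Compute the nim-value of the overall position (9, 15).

1

All heaps use S = {2, 6}:
G(0) = 0
G(1) = mex{} = 0
G(2) = mex{0} = 1
G(3) = mex{0} = 1
G(4) = mex{1} = 0
G(5) = mex{1} = 0
G(6) = mex{0,0} = 1
G(7) = mex{0,0} = 1
G(8) = mex{1,1} = 0
G(9) = mex{1,1} = 0
G(10) = mex{0,0} = 1
G(11) = mex{0,0} = 1
G(12) = mex{1,1} = 0
G(13) = mex{1,1} = 0
G(14) = mex{0,0} = 1
G(15) = mex{0,0} = 1
Heap A: G(9) = 0.
Heap B: G(15) = 1.
Combined Grundy value = 0 ⊕ 1 = 1.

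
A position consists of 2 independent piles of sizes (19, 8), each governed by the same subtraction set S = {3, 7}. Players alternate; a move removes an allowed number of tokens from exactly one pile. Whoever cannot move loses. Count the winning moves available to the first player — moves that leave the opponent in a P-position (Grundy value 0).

1

All piles use S = {3, 7}:
n :  0  1  2  3  4  5  6  7  8  9 10 11 12 13 14 15 16 17 18 19
G :  0  0  0  1  1  1  0  2  2  1  0  0  0  1  1  1  0  2  2  1
Pile A: G(19) = 1.
Pile B: G(8) = 2.
Combined Grundy value = 1 ⊕ 2 = 3.
A winning move leaves total XOR = 0, i.e. changes one component's Grundy value g to g ⊕ X where X is the current total.
Pile A: need g' = 1⊕3 = 2. Options: 19−3→G=0, 19−7→G=0. Hits: 0.
Pile B: need g' = 2⊕3 = 1. Options: 8−3→G=1, 8−7→G=0. Hits: 1.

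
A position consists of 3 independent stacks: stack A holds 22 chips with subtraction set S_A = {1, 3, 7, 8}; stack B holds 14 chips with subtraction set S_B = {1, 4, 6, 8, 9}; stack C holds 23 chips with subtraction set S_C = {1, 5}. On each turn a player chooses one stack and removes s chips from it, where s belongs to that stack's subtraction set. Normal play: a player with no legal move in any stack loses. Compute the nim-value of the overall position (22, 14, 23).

Stack A, S = {1, 3, 7, 8}:
n :  0  1  2  3  4  5  6  7  8  9 10 11 12 13 14 15 16 17 18 19 20 21 22
G :  0  1  0  1  0  1  0  1  2  3  2  3  2  3  2  0  1  0  1  0  1  0  1
G_A(22) = 1.
Stack B, S = {1, 4, 6, 8, 9}:
G(0) = 0
G(1) = mex{0} = 1
G(2) = mex{1} = 0
G(3) = mex{0} = 1
G(4) = mex{1,0} = 2
G(5) = mex{2,1} = 0
G(6) = mex{0,0,0} = 1
G(7) = mex{1,1,1} = 0
G(8) = mex{0,2,0,0} = 1
G(9) = mex{1,0,1,1,0} = 2
G(10) = mex{2,1,2,0,1} = 3
G(11) = mex{3,0,0,1,0} = 2
G(12) = mex{2,1,1,2,1} = 0
G(13) = mex{0,2,0,0,2} = 1
G(14) = mex{1,3,1,1,0} = 2
G_B(14) = 2.
Stack C, S = {1, 5}:
G(0) = 0
G(1) = mex{0} = 1
G(2) = mex{1} = 0
G(3) = mex{0} = 1
G(4) = mex{1} = 0
G(5) = mex{0,0} = 1
G(6) = mex{1,1} = 0
G(7) = mex{0,0} = 1
G(8) = mex{1,1} = 0
G(9) = mex{0,0} = 1
G(10) = mex{1,1} = 0
G(11) = mex{0,0} = 1
G(12) = mex{1,1} = 0
G(13) = mex{0,0} = 1
G(14) = mex{1,1} = 0
G(15) = mex{0,0} = 1
G(16) = mex{1,1} = 0
G(17) = mex{0,0} = 1
G(18) = mex{1,1} = 0
G(19) = mex{0,0} = 1
G(20) = mex{1,1} = 0
G(21) = mex{0,0} = 1
G(22) = mex{1,1} = 0
G(23) = mex{0,0} = 1
G_C(23) = 1.
Combined Grundy value = 1 ⊕ 2 ⊕ 1 = 2.

2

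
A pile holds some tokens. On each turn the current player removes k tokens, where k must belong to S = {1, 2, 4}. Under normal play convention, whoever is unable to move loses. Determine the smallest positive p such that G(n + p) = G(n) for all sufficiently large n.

n :  0  1  2  3  4  5  6  7  8  9 10 11 12 13 14
G :  0  1  2  0  1  2  0  1  2  0  1  2  0  1  2
G(n+3) = G(n) holds for n = 0,…,3 (a full window of length max(S) = 4), so the sequence is purely periodic with period 3.

3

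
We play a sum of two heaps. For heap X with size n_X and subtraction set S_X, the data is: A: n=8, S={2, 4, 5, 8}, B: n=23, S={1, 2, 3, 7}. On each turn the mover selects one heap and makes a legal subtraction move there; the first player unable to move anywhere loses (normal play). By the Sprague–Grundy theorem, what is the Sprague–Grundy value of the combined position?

Heap A, S = {2, 4, 5, 8}:
G(0) = 0
G(1) = mex{} = 0
G(2) = mex{0} = 1
G(3) = mex{0} = 1
G(4) = mex{1,0} = 2
G(5) = mex{1,0,0} = 2
G(6) = mex{2,1,0} = 3
G(7) = mex{2,1,1} = 0
G(8) = mex{3,2,1,0} = 4
G_A(8) = 4.
Heap B, S = {1, 2, 3, 7}:
G(0) = 0
G(1) = mex{0} = 1
G(2) = mex{1,0} = 2
G(3) = mex{2,1,0} = 3
G(4) = mex{3,2,1} = 0
G(5) = mex{0,3,2} = 1
G(6) = mex{1,0,3} = 2
G(7) = mex{2,1,0,0} = 3
G(8) = mex{3,2,1,1} = 0
G(9) = mex{0,3,2,2} = 1
G(10) = mex{1,0,3,3} = 2
G(11) = mex{2,1,0,0} = 3
G(12) = mex{3,2,1,1} = 0
G(13) = mex{0,3,2,2} = 1
G(14) = mex{1,0,3,3} = 2
G(15) = mex{2,1,0,0} = 3
G(16) = mex{3,2,1,1} = 0
G(17) = mex{0,3,2,2} = 1
G(18) = mex{1,0,3,3} = 2
G(19) = mex{2,1,0,0} = 3
G(20) = mex{3,2,1,1} = 0
G(21) = mex{0,3,2,2} = 1
G(22) = mex{1,0,3,3} = 2
G(23) = mex{2,1,0,0} = 3
G_B(23) = 3.
Combined Grundy value = 4 ⊕ 3 = 7.

7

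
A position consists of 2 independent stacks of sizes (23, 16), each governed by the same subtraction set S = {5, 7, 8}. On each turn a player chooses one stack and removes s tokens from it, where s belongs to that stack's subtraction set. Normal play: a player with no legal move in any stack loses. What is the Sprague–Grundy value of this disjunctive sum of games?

All stacks use S = {5, 7, 8}:
G(0) = 0
G(1) = mex{} = 0
G(2) = mex{} = 0
G(3) = mex{} = 0
G(4) = mex{} = 0
G(5) = mex{0} = 1
G(6) = mex{0} = 1
G(7) = mex{0,0} = 1
G(8) = mex{0,0,0} = 1
G(9) = mex{0,0,0} = 1
G(10) = mex{1,0,0} = 2
G(11) = mex{1,0,0} = 2
G(12) = mex{1,1,0} = 2
G(13) = mex{1,1,1} = 0
G(14) = mex{1,1,1} = 0
G(15) = mex{2,1,1} = 0
G(16) = mex{2,1,1} = 0
G(17) = mex{2,2,1} = 0
G(18) = mex{0,2,2} = 1
G(19) = mex{0,2,2} = 1
G(20) = mex{0,0,2} = 1
G(21) = mex{0,0,0} = 1
G(22) = mex{0,0,0} = 1
G(23) = mex{1,0,0} = 2
Stack A: G(23) = 2.
Stack B: G(16) = 0.
Combined Grundy value = 2 ⊕ 0 = 2.

2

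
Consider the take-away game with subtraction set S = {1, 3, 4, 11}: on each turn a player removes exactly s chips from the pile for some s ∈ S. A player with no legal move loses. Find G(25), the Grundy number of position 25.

2

n :  0  1  2  3  4  5  6  7  8  9 10 11 12 13 14 15 16 17 18 19 20 21 22 23 24 25
G :  0  1  0  1  2  3  2  0  1  0  1  2  3  2  0  1  0  1  2  3  2  0  1  0  1  2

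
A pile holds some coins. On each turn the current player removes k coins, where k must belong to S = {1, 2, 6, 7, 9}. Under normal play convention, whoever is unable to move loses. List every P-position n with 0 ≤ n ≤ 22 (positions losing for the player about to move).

0, 3, 8, 11, 16, 19

G(0) = 0
G(1) = mex{0} = 1
G(2) = mex{1,0} = 2
G(3) = mex{2,1} = 0
G(4) = mex{0,2} = 1
G(5) = mex{1,0} = 2
G(6) = mex{2,1,0} = 3
G(7) = mex{3,2,1,0} = 4
G(8) = mex{4,3,2,1} = 0
G(9) = mex{0,4,0,2,0} = 1
G(10) = mex{1,0,1,0,1} = 2
G(11) = mex{2,1,2,1,2} = 0
G(12) = mex{0,2,3,2,0} = 1
G(13) = mex{1,0,4,3,1} = 2
G(14) = mex{2,1,0,4,2} = 3
G(15) = mex{3,2,1,0,3} = 4
G(16) = mex{4,3,2,1,4} = 0
G(17) = mex{0,4,0,2,0} = 1
G(18) = mex{1,0,1,0,1} = 2
G(19) = mex{2,1,2,1,2} = 0
G(20) = mex{0,2,3,2,0} = 1
G(21) = mex{1,0,4,3,1} = 2
G(22) = mex{2,1,0,4,2} = 3
P-positions are exactly the n with G(n) = 0.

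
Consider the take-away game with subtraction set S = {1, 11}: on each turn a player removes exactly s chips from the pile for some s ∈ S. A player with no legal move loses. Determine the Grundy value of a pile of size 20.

n :  0  1  2  3  4  5  6  7  8  9 10 11 12 13 14 15 16 17 18 19 20
G :  0  1  0  1  0  1  0  1  0  1  0  1  0  1  0  1  0  1  0  1  0

0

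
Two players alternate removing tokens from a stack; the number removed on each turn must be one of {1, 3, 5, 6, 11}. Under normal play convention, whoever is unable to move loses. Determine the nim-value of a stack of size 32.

G(0) = 0
G(1) = mex{0} = 1
G(2) = mex{1} = 0
G(3) = mex{0,0} = 1
G(4) = mex{1,1} = 0
G(5) = mex{0,0,0} = 1
G(6) = mex{1,1,1,0} = 2
G(7) = mex{2,0,0,1} = 3
G(8) = mex{3,1,1,0} = 2
G(9) = mex{2,2,0,1} = 3
G(10) = mex{3,3,1,0} = 2
G(11) = mex{2,2,2,1,0} = 3
G(12) = mex{3,3,3,2,1} = 0
G(13) = mex{0,2,2,3,0} = 1
G(14) = mex{1,3,3,2,1} = 0
G(15) = mex{0,0,2,3,0} = 1
G(16) = mex{1,1,3,2,1} = 0
G(17) = mex{0,0,0,3,2} = 1
G(18) = mex{1,1,1,0,3} = 2
G(19) = mex{2,0,0,1,2} = 3
G(20) = mex{3,1,1,0,3} = 2
G(21) = mex{2,2,0,1,2} = 3
G(22) = mex{3,3,1,0,3} = 2
G(23) = mex{2,2,2,1,0} = 3
G(24) = mex{3,3,3,2,1} = 0
G(25) = mex{0,2,2,3,0} = 1
G(26) = mex{1,3,3,2,1} = 0
G(27) = mex{0,0,2,3,0} = 1
G(28) = mex{1,1,3,2,1} = 0
G(29) = mex{0,0,0,3,2} = 1
G(30) = mex{1,1,1,0,3} = 2
G(31) = mex{2,0,0,1,2} = 3
G(32) = mex{3,1,1,0,3} = 2

2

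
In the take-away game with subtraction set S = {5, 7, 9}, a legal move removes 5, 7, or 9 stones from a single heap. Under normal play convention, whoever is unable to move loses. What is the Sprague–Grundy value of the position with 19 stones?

G(0) = 0
G(1) = mex{} = 0
G(2) = mex{} = 0
G(3) = mex{} = 0
G(4) = mex{} = 0
G(5) = mex{0} = 1
G(6) = mex{0} = 1
G(7) = mex{0,0} = 1
G(8) = mex{0,0} = 1
G(9) = mex{0,0,0} = 1
G(10) = mex{1,0,0} = 2
G(11) = mex{1,0,0} = 2
G(12) = mex{1,1,0} = 2
G(13) = mex{1,1,0} = 2
G(14) = mex{1,1,1} = 0
G(15) = mex{2,1,1} = 0
G(16) = mex{2,1,1} = 0
G(17) = mex{2,2,1} = 0
G(18) = mex{2,2,1} = 0
G(19) = mex{0,2,2} = 1

1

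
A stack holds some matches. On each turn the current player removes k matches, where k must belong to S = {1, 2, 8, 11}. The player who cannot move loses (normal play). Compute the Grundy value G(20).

2

n :  0  1  2  3  4  5  6  7  8  9 10 11 12 13 14 15 16 17 18 19 20
G :  0  1  2  0  1  2  0  1  2  0  1  2  0  1  2  0  1  2  0  1  2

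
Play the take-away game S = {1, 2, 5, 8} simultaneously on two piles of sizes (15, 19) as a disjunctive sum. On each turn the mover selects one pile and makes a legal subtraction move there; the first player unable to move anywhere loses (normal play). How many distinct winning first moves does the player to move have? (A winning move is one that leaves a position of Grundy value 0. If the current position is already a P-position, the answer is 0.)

4

All piles use S = {1, 2, 5, 8}:
G(0) = 0
G(1) = mex{0} = 1
G(2) = mex{1,0} = 2
G(3) = mex{2,1} = 0
G(4) = mex{0,2} = 1
G(5) = mex{1,0,0} = 2
G(6) = mex{2,1,1} = 0
G(7) = mex{0,2,2} = 1
G(8) = mex{1,0,0,0} = 2
G(9) = mex{2,1,1,1} = 0
G(10) = mex{0,2,2,2} = 1
G(11) = mex{1,0,0,0} = 2
G(12) = mex{2,1,1,1} = 0
G(13) = mex{0,2,2,2} = 1
G(14) = mex{1,0,0,0} = 2
G(15) = mex{2,1,1,1} = 0
G(16) = mex{0,2,2,2} = 1
G(17) = mex{1,0,0,0} = 2
G(18) = mex{2,1,1,1} = 0
G(19) = mex{0,2,2,2} = 1
Pile A: G(15) = 0.
Pile B: G(19) = 1.
Combined Grundy value = 0 ⊕ 1 = 1.
A winning move leaves total XOR = 0, i.e. changes one component's Grundy value g to g ⊕ X where X is the current total.
Pile A: need g' = 0⊕1 = 1. Options: 15−1→G=2, 15−2→G=1, 15−5→G=1, 15−8→G=1. Hits: 3.
Pile B: need g' = 1⊕1 = 0. Options: 19−1→G=0, 19−2→G=2, 19−5→G=2, 19−8→G=2. Hits: 1.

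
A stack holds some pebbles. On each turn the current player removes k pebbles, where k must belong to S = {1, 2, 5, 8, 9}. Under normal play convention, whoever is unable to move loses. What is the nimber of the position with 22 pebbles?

n :  0  1  2  3  4  5  6  7  8  9 10 11 12 13 14 15 16 17 18 19 20 21 22
G :  0  1  2  0  1  2  0  1  2  3  0  1  2  0  1  2  0  1  2  3  0  1  2

2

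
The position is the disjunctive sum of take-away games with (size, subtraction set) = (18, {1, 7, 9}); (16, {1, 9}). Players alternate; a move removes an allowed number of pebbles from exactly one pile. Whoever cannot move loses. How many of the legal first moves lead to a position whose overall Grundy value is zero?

0

Pile A, S = {1, 7, 9}:
n :  0  1  2  3  4  5  6  7  8  9 10 11 12 13 14 15 16 17 18
G :  0  1  0  1  0  1  0  1  0  1  0  1  0  1  0  1  0  1  0
G_A(18) = 0.
Pile B, S = {1, 9}:
n :  0  1  2  3  4  5  6  7  8  9 10 11 12 13 14 15 16
G :  0  1  0  1  0  1  0  1  0  1  0  1  0  1  0  1  0
G_B(16) = 0.
Combined Grundy value = 0 ⊕ 0 = 0.
A winning move leaves total XOR = 0, i.e. changes one component's Grundy value g to g ⊕ X where X is the current total.
Pile A: target g' = 0⊕0 = 0, but every legal move changes the Grundy value (mex property), so 0 moves.
Pile B: target g' = 0⊕0 = 0, but every legal move changes the Grundy value (mex property), so 0 moves.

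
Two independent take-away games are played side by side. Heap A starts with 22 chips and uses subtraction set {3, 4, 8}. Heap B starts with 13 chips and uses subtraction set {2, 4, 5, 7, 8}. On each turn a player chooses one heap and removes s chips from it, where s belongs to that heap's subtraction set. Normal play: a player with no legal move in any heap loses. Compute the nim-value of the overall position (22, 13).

Heap A, S = {3, 4, 8}:
n :  0  1  2  3  4  5  6  7  8  9 10 11 12 13 14 15 16 17 18 19 20 21 22
G :  0  0  0  1  1  1  2  0  2  3  1  3  0  0  0  1  1  1  2  0  2  3  1
G_A(22) = 1.
Heap B, S = {2, 4, 5, 7, 8}:
n :  0  1  2  3  4  5  6  7  8  9 10 11 12 13
G :  0  0  1  1  2  2  3  3  4  4  0  0  1  1
G_B(13) = 1.
Combined Grundy value = 1 ⊕ 1 = 0.

0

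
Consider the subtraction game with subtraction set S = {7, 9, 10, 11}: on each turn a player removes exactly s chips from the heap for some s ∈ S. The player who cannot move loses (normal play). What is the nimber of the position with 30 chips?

G(0) = 0
G(1) = mex{} = 0
G(2) = mex{} = 0
G(3) = mex{} = 0
G(4) = mex{} = 0
G(5) = mex{} = 0
G(6) = mex{} = 0
G(7) = mex{0} = 1
G(8) = mex{0} = 1
G(9) = mex{0,0} = 1
G(10) = mex{0,0,0} = 1
G(11) = mex{0,0,0,0} = 1
G(12) = mex{0,0,0,0} = 1
G(13) = mex{0,0,0,0} = 1
G(14) = mex{1,0,0,0} = 2
G(15) = mex{1,0,0,0} = 2
G(16) = mex{1,1,0,0} = 2
G(17) = mex{1,1,1,0} = 2
G(18) = mex{1,1,1,1} = 0
G(19) = mex{1,1,1,1} = 0
G(20) = mex{1,1,1,1} = 0
G(21) = mex{2,1,1,1} = 0
G(22) = mex{2,1,1,1} = 0
G(23) = mex{2,2,1,1} = 0
G(24) = mex{2,2,2,1} = 0
G(25) = mex{0,2,2,2} = 1
G(26) = mex{0,2,2,2} = 1
G(27) = mex{0,0,2,2} = 1
G(28) = mex{0,0,0,2} = 1
G(29) = mex{0,0,0,0} = 1
G(30) = mex{0,0,0,0} = 1

1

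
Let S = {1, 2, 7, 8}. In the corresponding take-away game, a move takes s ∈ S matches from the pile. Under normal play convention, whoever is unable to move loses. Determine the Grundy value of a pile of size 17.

2

G(0) = 0
G(1) = mex{0} = 1
G(2) = mex{1,0} = 2
G(3) = mex{2,1} = 0
G(4) = mex{0,2} = 1
G(5) = mex{1,0} = 2
G(6) = mex{2,1} = 0
G(7) = mex{0,2,0} = 1
G(8) = mex{1,0,1,0} = 2
G(9) = mex{2,1,2,1} = 0
G(10) = mex{0,2,0,2} = 1
G(11) = mex{1,0,1,0} = 2
G(12) = mex{2,1,2,1} = 0
G(13) = mex{0,2,0,2} = 1
G(14) = mex{1,0,1,0} = 2
G(15) = mex{2,1,2,1} = 0
G(16) = mex{0,2,0,2} = 1
G(17) = mex{1,0,1,0} = 2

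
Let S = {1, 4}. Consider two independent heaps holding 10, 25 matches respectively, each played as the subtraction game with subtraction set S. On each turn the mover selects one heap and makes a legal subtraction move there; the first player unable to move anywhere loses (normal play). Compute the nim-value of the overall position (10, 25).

0

All heaps use S = {1, 4}:
G(0) = 0
G(1) = mex{0} = 1
G(2) = mex{1} = 0
G(3) = mex{0} = 1
G(4) = mex{1,0} = 2
G(5) = mex{2,1} = 0
G(6) = mex{0,0} = 1
G(7) = mex{1,1} = 0
G(8) = mex{0,2} = 1
G(9) = mex{1,0} = 2
G(10) = mex{2,1} = 0
G(11) = mex{0,0} = 1
G(12) = mex{1,1} = 0
G(13) = mex{0,2} = 1
G(14) = mex{1,0} = 2
G(15) = mex{2,1} = 0
G(16) = mex{0,0} = 1
G(17) = mex{1,1} = 0
G(18) = mex{0,2} = 1
G(19) = mex{1,0} = 2
G(20) = mex{2,1} = 0
G(21) = mex{0,0} = 1
G(22) = mex{1,1} = 0
G(23) = mex{0,2} = 1
G(24) = mex{1,0} = 2
G(25) = mex{2,1} = 0
Heap A: G(10) = 0.
Heap B: G(25) = 0.
Combined Grundy value = 0 ⊕ 0 = 0.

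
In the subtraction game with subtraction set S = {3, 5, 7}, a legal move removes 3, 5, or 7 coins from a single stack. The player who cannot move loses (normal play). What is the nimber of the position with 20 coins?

n :  0  1  2  3  4  5  6  7  8  9 10 11 12 13 14 15 16 17 18 19 20
G :  0  0  0  1  1  1  2  2  2  3  0  0  0  1  1  1  2  2  2  3  0

0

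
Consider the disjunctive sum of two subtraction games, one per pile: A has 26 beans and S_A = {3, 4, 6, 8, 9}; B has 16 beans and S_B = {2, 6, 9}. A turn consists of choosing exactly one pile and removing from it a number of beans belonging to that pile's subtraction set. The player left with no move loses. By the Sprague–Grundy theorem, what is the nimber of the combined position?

0

Pile A, S = {3, 4, 6, 8, 9}:
n :  0  1  2  3  4  5  6  7  8  9 10 11 12 13 14 15 16 17 18 19 20 21 22 23 24 25 26
G :  0  0  0  1  1  1  2  2  2  3  3  3  0  0  0  1  1  1  2  2  2  3  3  3  0  0  0
G_A(26) = 0.
Pile B, S = {2, 6, 9}:
G(0) = 0
G(1) = mex{} = 0
G(2) = mex{0} = 1
G(3) = mex{0} = 1
G(4) = mex{1} = 0
G(5) = mex{1} = 0
G(6) = mex{0,0} = 1
G(7) = mex{0,0} = 1
G(8) = mex{1,1} = 0
G(9) = mex{1,1,0} = 2
G(10) = mex{0,0,0} = 1
G(11) = mex{2,0,1} = 3
G(12) = mex{1,1,1} = 0
G(13) = mex{3,1,0} = 2
G(14) = mex{0,0,0} = 1
G(15) = mex{2,2,1} = 0
G(16) = mex{1,1,1} = 0
G_B(16) = 0.
Combined Grundy value = 0 ⊕ 0 = 0.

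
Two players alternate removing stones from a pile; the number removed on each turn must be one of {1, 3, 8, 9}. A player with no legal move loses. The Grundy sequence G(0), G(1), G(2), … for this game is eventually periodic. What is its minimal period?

G(0) = 0
G(1) = mex{0} = 1
G(2) = mex{1} = 0
G(3) = mex{0,0} = 1
G(4) = mex{1,1} = 0
G(5) = mex{0,0} = 1
G(6) = mex{1,1} = 0
G(7) = mex{0,0} = 1
G(8) = mex{1,1,0} = 2
G(9) = mex{2,0,1,0} = 3
G(10) = mex{3,1,0,1} = 2
G(11) = mex{2,2,1,0} = 3
G(12) = mex{3,3,0,1} = 2
G(13) = mex{2,2,1,0} = 3
G(14) = mex{3,3,0,1} = 2
G(15) = mex{2,2,1,0} = 3
G(16) = mex{3,3,2,1} = 0
G(17) = mex{0,2,3,2} = 1
G(18) = mex{1,3,2,3} = 0
G(19) = mex{0,0,3,2} = 1
G(20) = mex{1,1,2,3} = 0
G(21) = mex{0,0,3,2} = 1
G(22) = mex{1,1,2,3} = 0
G(23) = mex{0,0,3,2} = 1
G(24) = mex{1,1,0,3} = 2
G(25) = mex{2,0,1,0} = 3
G(26) = mex{3,1,0,1} = 2
G(27) = mex{2,2,1,0} = 3
G(28) = mex{3,3,0,1} = 2
G(29) = mex{2,2,1,0} = 3
G(30) = mex{3,3,0,1} = 2
G(31) = mex{2,2,1,0} = 3
G(32) = mex{3,3,2,1} = 0
G(33) = mex{0,2,3,2} = 1
G(n+16) = G(n) holds for n = 0,…,8 (a full window of length max(S) = 9), so the sequence is purely periodic with period 16.

16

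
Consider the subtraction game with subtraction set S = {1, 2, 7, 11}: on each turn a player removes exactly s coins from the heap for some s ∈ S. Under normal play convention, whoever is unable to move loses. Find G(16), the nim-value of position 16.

n :  0  1  2  3  4  5  6  7  8  9 10 11 12 13 14 15 16
G :  0  1  2  0  1  2  0  1  2  0  1  2  0  1  2  0  1

1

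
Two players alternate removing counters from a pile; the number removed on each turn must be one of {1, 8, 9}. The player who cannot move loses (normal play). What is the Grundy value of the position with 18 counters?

0

n :  0  1  2  3  4  5  6  7  8  9 10 11 12 13 14 15 16 17 18
G :  0  1  0  1  0  1  0  1  2  3  2  3  2  3  2  3  0  1  0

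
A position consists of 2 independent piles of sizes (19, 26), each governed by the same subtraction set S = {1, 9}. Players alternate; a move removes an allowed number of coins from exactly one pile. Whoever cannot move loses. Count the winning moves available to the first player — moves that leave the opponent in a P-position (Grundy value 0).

All piles use S = {1, 9}:
G(0) = 0
G(1) = mex{0} = 1
G(2) = mex{1} = 0
G(3) = mex{0} = 1
G(4) = mex{1} = 0
G(5) = mex{0} = 1
G(6) = mex{1} = 0
G(7) = mex{0} = 1
G(8) = mex{1} = 0
G(9) = mex{0,0} = 1
G(10) = mex{1,1} = 0
G(11) = mex{0,0} = 1
G(12) = mex{1,1} = 0
G(13) = mex{0,0} = 1
G(14) = mex{1,1} = 0
G(15) = mex{0,0} = 1
G(16) = mex{1,1} = 0
G(17) = mex{0,0} = 1
G(18) = mex{1,1} = 0
G(19) = mex{0,0} = 1
G(20) = mex{1,1} = 0
G(21) = mex{0,0} = 1
G(22) = mex{1,1} = 0
G(23) = mex{0,0} = 1
G(24) = mex{1,1} = 0
G(25) = mex{0,0} = 1
G(26) = mex{1,1} = 0
Pile A: G(19) = 1.
Pile B: G(26) = 0.
Combined Grundy value = 1 ⊕ 0 = 1.
A winning move leaves total XOR = 0, i.e. changes one component's Grundy value g to g ⊕ X where X is the current total.
Pile A: need g' = 1⊕1 = 0. Options: 19−1→G=0, 19−9→G=0. Hits: 2.
Pile B: need g' = 0⊕1 = 1. Options: 26−1→G=1, 26−9→G=1. Hits: 2.

4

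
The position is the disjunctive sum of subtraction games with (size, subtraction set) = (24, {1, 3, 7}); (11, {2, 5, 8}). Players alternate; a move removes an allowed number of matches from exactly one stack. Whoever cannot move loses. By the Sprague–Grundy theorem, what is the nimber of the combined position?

Stack A, S = {1, 3, 7}:
G(0) = 0
G(1) = mex{0} = 1
G(2) = mex{1} = 0
G(3) = mex{0,0} = 1
G(4) = mex{1,1} = 0
G(5) = mex{0,0} = 1
G(6) = mex{1,1} = 0
G(7) = mex{0,0,0} = 1
G(8) = mex{1,1,1} = 0
G(9) = mex{0,0,0} = 1
G(10) = mex{1,1,1} = 0
G(11) = mex{0,0,0} = 1
G(12) = mex{1,1,1} = 0
G(13) = mex{0,0,0} = 1
G(14) = mex{1,1,1} = 0
G(15) = mex{0,0,0} = 1
G(16) = mex{1,1,1} = 0
G(17) = mex{0,0,0} = 1
G(18) = mex{1,1,1} = 0
G(19) = mex{0,0,0} = 1
G(20) = mex{1,1,1} = 0
G(21) = mex{0,0,0} = 1
G(22) = mex{1,1,1} = 0
G(23) = mex{0,0,0} = 1
G(24) = mex{1,1,1} = 0
G_A(24) = 0.
Stack B, S = {2, 5, 8}:
n :  0  1  2  3  4  5  6  7  8  9 10 11
G :  0  0  1  1  0  2  1  0  2  1  0  0
G_B(11) = 0.
Combined Grundy value = 0 ⊕ 0 = 0.

0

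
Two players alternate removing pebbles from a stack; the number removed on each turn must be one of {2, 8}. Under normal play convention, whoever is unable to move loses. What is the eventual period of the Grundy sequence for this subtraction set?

10

n :  0  1  2  3  4  5  6  7  8  9 10 11 12 13 14 15 16 17 18 19 20 21
G :  0  0  1  1  0  0  1  1  2  2  0  0  1  1  0  0  1  1  2  2  0  0
G(n+10) = G(n) holds for n = 0,…,7 (a full window of length max(S) = 8), so the sequence is purely periodic with period 10.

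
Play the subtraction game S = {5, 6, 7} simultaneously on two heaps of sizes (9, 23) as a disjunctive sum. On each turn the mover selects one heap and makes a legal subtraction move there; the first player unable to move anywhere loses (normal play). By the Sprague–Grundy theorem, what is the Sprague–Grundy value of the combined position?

3

All heaps use S = {5, 6, 7}:
G(0) = 0
G(1) = mex{} = 0
G(2) = mex{} = 0
G(3) = mex{} = 0
G(4) = mex{} = 0
G(5) = mex{0} = 1
G(6) = mex{0,0} = 1
G(7) = mex{0,0,0} = 1
G(8) = mex{0,0,0} = 1
G(9) = mex{0,0,0} = 1
G(10) = mex{1,0,0} = 2
G(11) = mex{1,1,0} = 2
G(12) = mex{1,1,1} = 0
G(13) = mex{1,1,1} = 0
G(14) = mex{1,1,1} = 0
G(15) = mex{2,1,1} = 0
G(16) = mex{2,2,1} = 0
G(17) = mex{0,2,2} = 1
G(18) = mex{0,0,2} = 1
G(19) = mex{0,0,0} = 1
G(20) = mex{0,0,0} = 1
G(21) = mex{0,0,0} = 1
G(22) = mex{1,0,0} = 2
G(23) = mex{1,1,0} = 2
Heap A: G(9) = 1.
Heap B: G(23) = 2.
Combined Grundy value = 1 ⊕ 2 = 3.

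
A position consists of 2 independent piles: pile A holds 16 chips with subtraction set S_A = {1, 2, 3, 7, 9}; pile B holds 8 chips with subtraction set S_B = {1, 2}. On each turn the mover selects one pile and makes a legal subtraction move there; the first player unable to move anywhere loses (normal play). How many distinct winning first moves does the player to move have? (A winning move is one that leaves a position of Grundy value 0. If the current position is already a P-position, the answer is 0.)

2

Pile A, S = {1, 2, 3, 7, 9}:
n :  0  1  2  3  4  5  6  7  8  9 10 11 12 13 14 15 16
G :  0  1  2  3  0  1  2  3  0  1  2  3  0  1  2  3  0
G_A(16) = 0.
Pile B, S = {1, 2}:
n : 0 1 2 3 4 5 6 7 8
G : 0 1 2 0 1 2 0 1 2
G_B(8) = 2.
Combined Grundy value = 0 ⊕ 2 = 2.
A winning move leaves total XOR = 0, i.e. changes one component's Grundy value g to g ⊕ X where X is the current total.
Pile A: need g' = 0⊕2 = 2. Options: 16−1→G=3, 16−2→G=2, 16−3→G=1, 16−7→G=1, 16−9→G=3. Hits: 1.
Pile B: need g' = 2⊕2 = 0. Options: 8−1→G=1, 8−2→G=0. Hits: 1.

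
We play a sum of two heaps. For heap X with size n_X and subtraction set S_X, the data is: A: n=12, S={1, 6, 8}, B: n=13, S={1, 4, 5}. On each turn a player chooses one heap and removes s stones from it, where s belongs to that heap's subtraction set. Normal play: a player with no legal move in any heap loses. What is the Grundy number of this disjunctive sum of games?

2

Heap A, S = {1, 6, 8}:
n :  0  1  2  3  4  5  6  7  8  9 10 11 12
G :  0  1  0  1  0  1  2  0  1  0  1  0  1
G_A(12) = 1.
Heap B, S = {1, 4, 5}:
G(0) = 0
G(1) = mex{0} = 1
G(2) = mex{1} = 0
G(3) = mex{0} = 1
G(4) = mex{1,0} = 2
G(5) = mex{2,1,0} = 3
G(6) = mex{3,0,1} = 2
G(7) = mex{2,1,0} = 3
G(8) = mex{3,2,1} = 0
G(9) = mex{0,3,2} = 1
G(10) = mex{1,2,3} = 0
G(11) = mex{0,3,2} = 1
G(12) = mex{1,0,3} = 2
G(13) = mex{2,1,0} = 3
G_B(13) = 3.
Combined Grundy value = 1 ⊕ 3 = 2.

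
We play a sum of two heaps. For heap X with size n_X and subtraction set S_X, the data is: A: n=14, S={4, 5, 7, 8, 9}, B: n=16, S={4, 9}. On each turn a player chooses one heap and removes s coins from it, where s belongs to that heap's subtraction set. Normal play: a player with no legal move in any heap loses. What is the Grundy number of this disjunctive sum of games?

0

Heap A, S = {4, 5, 7, 8, 9}:
n :  0  1  2  3  4  5  6  7  8  9 10 11 12 13 14
G :  0  0  0  0  1  1  1  1  2  2  2  2  3  0  0
G_A(14) = 0.
Heap B, S = {4, 9}:
n :  0  1  2  3  4  5  6  7  8  9 10 11 12 13 14 15 16
G :  0  0  0  0  1  1  1  1  0  2  2  2  1  0  0  0  0
G_B(16) = 0.
Combined Grundy value = 0 ⊕ 0 = 0.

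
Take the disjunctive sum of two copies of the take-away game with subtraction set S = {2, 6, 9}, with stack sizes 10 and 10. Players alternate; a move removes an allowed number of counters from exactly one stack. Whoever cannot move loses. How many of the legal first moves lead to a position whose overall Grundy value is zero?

All stacks use S = {2, 6, 9}:
n :  0  1  2  3  4  5  6  7  8  9 10
G :  0  0  1  1  0  0  1  1  0  2  1
Stack A: G(10) = 1.
Stack B: G(10) = 1.
Combined Grundy value = 1 ⊕ 1 = 0.
A winning move leaves total XOR = 0, i.e. changes one component's Grundy value g to g ⊕ X where X is the current total.
Stack A: target g' = 1⊕0 = 1, but every legal move changes the Grundy value (mex property), so 0 moves.
Stack B: target g' = 1⊕0 = 1, but every legal move changes the Grundy value (mex property), so 0 moves.

0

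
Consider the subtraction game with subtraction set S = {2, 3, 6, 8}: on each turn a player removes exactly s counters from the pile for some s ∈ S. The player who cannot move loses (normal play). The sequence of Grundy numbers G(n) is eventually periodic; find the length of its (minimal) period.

G(0) = 0
G(1) = mex{} = 0
G(2) = mex{0} = 1
G(3) = mex{0,0} = 1
G(4) = mex{1,0} = 2
G(5) = mex{1,1} = 0
G(6) = mex{2,1,0} = 3
G(7) = mex{0,2,0} = 1
G(8) = mex{3,0,1,0} = 2
G(9) = mex{1,3,1,0} = 2
G(10) = mex{2,1,2,1} = 0
G(11) = mex{2,2,0,1} = 3
G(12) = mex{0,2,3,2} = 1
G(13) = mex{3,0,1,0} = 2
G(14) = mex{1,3,2,3} = 0
G(15) = mex{2,1,2,1} = 0
G(16) = mex{0,2,0,2} = 1
G(17) = mex{0,0,3,2} = 1
G(18) = mex{1,0,1,0} = 2
G(19) = mex{1,1,2,3} = 0
G(20) = mex{2,1,0,1} = 3
G(21) = mex{0,2,0,2} = 1
G(22) = mex{3,0,1,0} = 2
G(23) = mex{1,3,1,0} = 2
G(24) = mex{2,1,2,1} = 0
G(25) = mex{2,2,0,1} = 3
G(26) = mex{0,2,3,2} = 1
G(27) = mex{3,0,1,0} = 2
G(28) = mex{1,3,2,3} = 0
G(29) = mex{2,1,2,1} = 0
G(n+14) = G(n) holds for n = 0,…,7 (a full window of length max(S) = 8), so the sequence is purely periodic with period 14.

14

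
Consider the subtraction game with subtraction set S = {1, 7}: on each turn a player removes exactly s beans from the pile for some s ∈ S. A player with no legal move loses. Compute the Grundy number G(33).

1

n :  0  1  2  3  4  5  6  7  8  9 10 11 12 13 14 15 16 17 18 19 20 21 22 23 24 25 26 27 28 29 30 31 32 33
G :  0  1  0  1  0  1  0  1  0  1  0  1  0  1  0  1  0  1  0  1  0  1  0  1  0  1  0  1  0  1  0  1  0  1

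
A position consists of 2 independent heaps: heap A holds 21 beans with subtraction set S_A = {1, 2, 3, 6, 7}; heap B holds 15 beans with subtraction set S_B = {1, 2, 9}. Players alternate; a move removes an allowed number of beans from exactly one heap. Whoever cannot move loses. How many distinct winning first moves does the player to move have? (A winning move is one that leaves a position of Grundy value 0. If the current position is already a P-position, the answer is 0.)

Heap A, S = {1, 2, 3, 6, 7}:
n :  0  1  2  3  4  5  6  7  8  9 10 11 12 13 14 15 16 17 18 19 20 21
G :  0  1  2  3  0  1  2  3  0  1  2  3  0  1  2  3  0  1  2  3  0  1
G_A(21) = 1.
Heap B, S = {1, 2, 9}:
G(0) = 0
G(1) = mex{0} = 1
G(2) = mex{1,0} = 2
G(3) = mex{2,1} = 0
G(4) = mex{0,2} = 1
G(5) = mex{1,0} = 2
G(6) = mex{2,1} = 0
G(7) = mex{0,2} = 1
G(8) = mex{1,0} = 2
G(9) = mex{2,1,0} = 3
G(10) = mex{3,2,1} = 0
G(11) = mex{0,3,2} = 1
G(12) = mex{1,0,0} = 2
G(13) = mex{2,1,1} = 0
G(14) = mex{0,2,2} = 1
G(15) = mex{1,0,0} = 2
G_B(15) = 2.
Combined Grundy value = 1 ⊕ 2 = 3.
A winning move leaves total XOR = 0, i.e. changes one component's Grundy value g to g ⊕ X where X is the current total.
Heap A: need g' = 1⊕3 = 2. Options: 21−1→G=0, 21−2→G=3, 21−3→G=2, 21−6→G=3, 21−7→G=2. Hits: 2.
Heap B: need g' = 2⊕3 = 1. Options: 15−1→G=1, 15−2→G=0, 15−9→G=0. Hits: 1.

3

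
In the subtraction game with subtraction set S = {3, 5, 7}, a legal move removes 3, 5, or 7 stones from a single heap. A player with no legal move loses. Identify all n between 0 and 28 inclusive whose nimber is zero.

0, 1, 2, 10, 11, 12, 20, 21, 22

G(0) = 0
G(1) = mex{} = 0
G(2) = mex{} = 0
G(3) = mex{0} = 1
G(4) = mex{0} = 1
G(5) = mex{0,0} = 1
G(6) = mex{1,0} = 2
G(7) = mex{1,0,0} = 2
G(8) = mex{1,1,0} = 2
G(9) = mex{2,1,0} = 3
G(10) = mex{2,1,1} = 0
G(11) = mex{2,2,1} = 0
G(12) = mex{3,2,1} = 0
G(13) = mex{0,2,2} = 1
G(14) = mex{0,3,2} = 1
G(15) = mex{0,0,2} = 1
G(16) = mex{1,0,3} = 2
G(17) = mex{1,0,0} = 2
G(18) = mex{1,1,0} = 2
G(19) = mex{2,1,0} = 3
G(20) = mex{2,1,1} = 0
G(21) = mex{2,2,1} = 0
G(22) = mex{3,2,1} = 0
G(23) = mex{0,2,2} = 1
G(24) = mex{0,3,2} = 1
G(25) = mex{0,0,2} = 1
G(26) = mex{1,0,3} = 2
G(27) = mex{1,0,0} = 2
G(28) = mex{1,1,0} = 2
P-positions are exactly the n with G(n) = 0.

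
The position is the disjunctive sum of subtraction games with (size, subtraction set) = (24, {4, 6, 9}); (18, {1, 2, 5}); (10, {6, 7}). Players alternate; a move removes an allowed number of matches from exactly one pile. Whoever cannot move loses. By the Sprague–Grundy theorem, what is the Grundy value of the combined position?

3

Pile A, S = {4, 6, 9}:
n :  0  1  2  3  4  5  6  7  8  9 10 11 12 13 14 15 16 17 18 19 20 21 22 23 24
G :  0  0  0  0  1  1  1  1  2  2  2  2  3  0  0  0  0  1  1  1  1  2  2  2  2
G_A(24) = 2.
Pile B, S = {1, 2, 5}:
n :  0  1  2  3  4  5  6  7  8  9 10 11 12 13 14 15 16 17 18
G :  0  1  2  0  1  2  0  1  2  0  1  2  0  1  2  0  1  2  0
G_B(18) = 0.
Pile C, S = {6, 7}:
n :  0  1  2  3  4  5  6  7  8  9 10
G :  0  0  0  0  0  0  1  1  1  1  1
G_C(10) = 1.
Combined Grundy value = 2 ⊕ 0 ⊕ 1 = 3.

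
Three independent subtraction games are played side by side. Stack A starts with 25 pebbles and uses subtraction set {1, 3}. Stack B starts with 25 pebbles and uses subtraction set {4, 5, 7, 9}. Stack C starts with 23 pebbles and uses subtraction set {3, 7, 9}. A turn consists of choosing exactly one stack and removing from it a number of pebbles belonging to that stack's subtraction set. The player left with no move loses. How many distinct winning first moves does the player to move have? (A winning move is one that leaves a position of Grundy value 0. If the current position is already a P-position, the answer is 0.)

Stack A, S = {1, 3}:
n :  0  1  2  3  4  5  6  7  8  9 10 11 12 13 14 15 16 17 18 19 20 21 22 23 24 25
G :  0  1  0  1  0  1  0  1  0  1  0  1  0  1  0  1  0  1  0  1  0  1  0  1  0  1
G_A(25) = 1.
Stack B, S = {4, 5, 7, 9}:
n :  0  1  2  3  4  5  6  7  8  9 10 11 12 13 14 15 16 17 18 19 20 21 22 23 24 25
G :  0  0  0  0  1  1  1  1  2  2  2  2  3  0  0  0  0  1  1  1  1  2  2  2  2  3
G_B(25) = 3.
Stack C, S = {3, 7, 9}:
G(0) = 0
G(1) = mex{} = 0
G(2) = mex{} = 0
G(3) = mex{0} = 1
G(4) = mex{0} = 1
G(5) = mex{0} = 1
G(6) = mex{1} = 0
G(7) = mex{1,0} = 2
G(8) = mex{1,0} = 2
G(9) = mex{0,0,0} = 1
G(10) = mex{2,1,0} = 3
G(11) = mex{2,1,0} = 3
G(12) = mex{1,1,1} = 0
G(13) = mex{3,0,1} = 2
G(14) = mex{3,2,1} = 0
G(15) = mex{0,2,0} = 1
G(16) = mex{2,1,2} = 0
G(17) = mex{0,3,2} = 1
G(18) = mex{1,3,1} = 0
G(19) = mex{0,0,3} = 1
G(20) = mex{1,2,3} = 0
G(21) = mex{0,0,0} = 1
G(22) = mex{1,1,2} = 0
G(23) = mex{0,0,0} = 1
G_C(23) = 1.
Combined Grundy value = 1 ⊕ 3 ⊕ 1 = 3.
A winning move leaves total XOR = 0, i.e. changes one component's Grundy value g to g ⊕ X where X is the current total.
Stack A: need g' = 1⊕3 = 2. Options: 25−1→G=0, 25−3→G=0. Hits: 0.
Stack B: need g' = 3⊕3 = 0. Options: 25−4→G=2, 25−5→G=1, 25−7→G=1, 25−9→G=0. Hits: 1.
Stack C: need g' = 1⊕3 = 2. Options: 23−3→G=0, 23−7→G=0, 23−9→G=0. Hits: 0.

1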